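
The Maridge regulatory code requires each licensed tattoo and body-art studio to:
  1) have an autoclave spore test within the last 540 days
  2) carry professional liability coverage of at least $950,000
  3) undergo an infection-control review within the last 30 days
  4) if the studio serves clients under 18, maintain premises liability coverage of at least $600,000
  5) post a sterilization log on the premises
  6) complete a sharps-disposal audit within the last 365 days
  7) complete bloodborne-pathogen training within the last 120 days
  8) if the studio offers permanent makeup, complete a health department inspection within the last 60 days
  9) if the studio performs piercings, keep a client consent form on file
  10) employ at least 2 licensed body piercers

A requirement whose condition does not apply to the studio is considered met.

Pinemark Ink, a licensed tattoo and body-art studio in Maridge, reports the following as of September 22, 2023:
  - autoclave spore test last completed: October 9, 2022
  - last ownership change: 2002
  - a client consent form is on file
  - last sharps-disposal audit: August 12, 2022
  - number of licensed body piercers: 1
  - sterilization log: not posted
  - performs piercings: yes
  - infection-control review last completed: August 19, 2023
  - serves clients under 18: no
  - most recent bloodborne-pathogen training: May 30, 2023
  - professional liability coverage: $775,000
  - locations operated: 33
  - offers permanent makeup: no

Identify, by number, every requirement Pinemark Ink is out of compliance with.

1. autoclave spore test 348 days ago vs limit 540 → met
2. professional liability coverage $775,000 < $950,000 → not met
3. infection-control review 34 days ago vs limit 30 → not met
4. condition 'serves clients under 18' does not hold → requirement n/a → met
5. sterilization log absent → not met
6. sharps-disposal audit 406 days ago vs limit 365 → not met
7. bloodborne-pathogen training 115 days ago vs limit 120 → met
8. condition 'offers permanent makeup' does not hold → requirement n/a → met
9. condition 'performs piercings' holds; client consent form present → met
10. licensed body piercers 1 < 2 → not met
Not met: 2, 3, 5, 6, 10

2, 3, 5, 6, 10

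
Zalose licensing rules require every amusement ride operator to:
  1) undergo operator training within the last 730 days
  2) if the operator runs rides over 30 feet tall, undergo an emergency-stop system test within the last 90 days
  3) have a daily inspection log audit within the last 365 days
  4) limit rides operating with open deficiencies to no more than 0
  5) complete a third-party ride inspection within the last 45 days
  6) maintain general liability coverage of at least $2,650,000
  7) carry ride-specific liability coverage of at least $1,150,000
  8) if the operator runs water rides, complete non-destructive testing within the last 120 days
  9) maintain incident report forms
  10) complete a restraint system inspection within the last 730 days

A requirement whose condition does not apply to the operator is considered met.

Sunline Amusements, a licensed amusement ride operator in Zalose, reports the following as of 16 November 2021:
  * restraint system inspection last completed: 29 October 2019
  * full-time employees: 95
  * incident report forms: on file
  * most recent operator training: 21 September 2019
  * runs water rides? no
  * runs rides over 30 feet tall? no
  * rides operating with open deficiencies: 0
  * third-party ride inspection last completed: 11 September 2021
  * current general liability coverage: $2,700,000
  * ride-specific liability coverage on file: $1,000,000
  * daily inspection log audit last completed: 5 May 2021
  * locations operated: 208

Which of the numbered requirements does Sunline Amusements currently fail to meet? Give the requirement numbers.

1, 5, 7, 10

1. operator training 787 days ago vs limit 730 → not met
2. condition 'runs rides over 30 feet tall' does not hold → requirement n/a → met
3. daily inspection log audit 195 days ago vs limit 365 → met
4. rides operating with open deficiencies 0 ≤ 0 → met
5. third-party ride inspection 66 days ago vs limit 45 → not met
6. general liability coverage $2,700,000 ≥ $2,650,000 → met
7. ride-specific liability coverage $1,000,000 < $1,150,000 → not met
8. condition 'runs water rides' does not hold → requirement n/a → met
9. incident report forms present → met
10. restraint system inspection 749 days ago vs limit 730 → not met
Not met: 1, 5, 7, 10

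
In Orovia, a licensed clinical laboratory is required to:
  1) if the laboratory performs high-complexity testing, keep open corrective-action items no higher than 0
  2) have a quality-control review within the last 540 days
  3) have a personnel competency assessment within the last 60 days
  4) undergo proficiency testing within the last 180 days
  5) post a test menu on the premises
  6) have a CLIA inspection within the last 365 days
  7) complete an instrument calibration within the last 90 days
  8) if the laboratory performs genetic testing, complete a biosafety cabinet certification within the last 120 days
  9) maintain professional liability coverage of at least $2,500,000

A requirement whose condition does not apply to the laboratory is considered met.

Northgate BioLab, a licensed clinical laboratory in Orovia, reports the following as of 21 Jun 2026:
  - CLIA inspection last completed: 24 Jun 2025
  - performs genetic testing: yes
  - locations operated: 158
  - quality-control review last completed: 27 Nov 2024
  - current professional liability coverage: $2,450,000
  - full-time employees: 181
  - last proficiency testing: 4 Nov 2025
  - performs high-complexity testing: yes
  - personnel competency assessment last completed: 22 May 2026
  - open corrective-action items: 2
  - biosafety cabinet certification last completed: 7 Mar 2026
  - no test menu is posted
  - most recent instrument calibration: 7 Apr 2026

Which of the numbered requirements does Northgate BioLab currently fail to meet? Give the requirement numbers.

1. condition 'performs high-complexity testing' holds; open corrective-action items 2 > 0 → not met
2. quality-control review 571 days ago vs limit 540 → not met
3. personnel competency assessment 30 days ago vs limit 60 → met
4. proficiency testing 229 days ago vs limit 180 → not met
5. test menu absent → not met
6. CLIA inspection 362 days ago vs limit 365 → met
7. instrument calibration 75 days ago vs limit 90 → met
8. condition 'performs genetic testing' holds; biosafety cabinet certification 106 days ago vs limit 120 → met
9. professional liability coverage $2,450,000 < $2,500,000 → not met
Not met: 1, 2, 4, 5, 9

1, 2, 4, 5, 9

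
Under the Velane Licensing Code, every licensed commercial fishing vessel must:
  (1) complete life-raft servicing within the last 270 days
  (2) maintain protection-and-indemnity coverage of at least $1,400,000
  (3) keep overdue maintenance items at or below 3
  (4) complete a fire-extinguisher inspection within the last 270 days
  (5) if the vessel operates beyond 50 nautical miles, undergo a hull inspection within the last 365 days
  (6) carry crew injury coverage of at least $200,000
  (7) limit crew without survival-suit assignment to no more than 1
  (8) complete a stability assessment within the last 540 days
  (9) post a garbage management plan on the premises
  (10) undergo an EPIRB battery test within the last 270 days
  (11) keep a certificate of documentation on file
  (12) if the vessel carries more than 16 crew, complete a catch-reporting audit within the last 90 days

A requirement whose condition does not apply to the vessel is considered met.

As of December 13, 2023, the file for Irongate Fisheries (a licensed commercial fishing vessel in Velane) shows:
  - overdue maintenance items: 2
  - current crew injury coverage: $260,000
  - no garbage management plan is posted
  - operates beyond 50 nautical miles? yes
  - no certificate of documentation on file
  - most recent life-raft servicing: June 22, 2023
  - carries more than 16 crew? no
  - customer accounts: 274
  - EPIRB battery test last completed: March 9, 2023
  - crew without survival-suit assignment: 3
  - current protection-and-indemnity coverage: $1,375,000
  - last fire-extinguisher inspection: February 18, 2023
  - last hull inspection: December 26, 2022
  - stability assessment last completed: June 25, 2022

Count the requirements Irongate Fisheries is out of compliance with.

6

1. life-raft servicing 174 days ago vs limit 270 → met
2. protection-and-indemnity coverage $1,375,000 < $1,400,000 → not met
3. overdue maintenance items 2 ≤ 3 → met
4. fire-extinguisher inspection 298 days ago vs limit 270 → not met
5. condition 'operates beyond 50 nautical miles' holds; hull inspection 352 days ago vs limit 365 → met
6. crew injury coverage $260,000 ≥ $200,000 → met
7. crew without survival-suit assignment 3 > 1 → not met
8. stability assessment 536 days ago vs limit 540 → met
9. garbage management plan absent → not met
10. EPIRB battery test 279 days ago vs limit 270 → not met
11. certificate of documentation absent → not met
12. condition 'carries more than 16 crew' does not hold → requirement n/a → met
Not met: 6 of 12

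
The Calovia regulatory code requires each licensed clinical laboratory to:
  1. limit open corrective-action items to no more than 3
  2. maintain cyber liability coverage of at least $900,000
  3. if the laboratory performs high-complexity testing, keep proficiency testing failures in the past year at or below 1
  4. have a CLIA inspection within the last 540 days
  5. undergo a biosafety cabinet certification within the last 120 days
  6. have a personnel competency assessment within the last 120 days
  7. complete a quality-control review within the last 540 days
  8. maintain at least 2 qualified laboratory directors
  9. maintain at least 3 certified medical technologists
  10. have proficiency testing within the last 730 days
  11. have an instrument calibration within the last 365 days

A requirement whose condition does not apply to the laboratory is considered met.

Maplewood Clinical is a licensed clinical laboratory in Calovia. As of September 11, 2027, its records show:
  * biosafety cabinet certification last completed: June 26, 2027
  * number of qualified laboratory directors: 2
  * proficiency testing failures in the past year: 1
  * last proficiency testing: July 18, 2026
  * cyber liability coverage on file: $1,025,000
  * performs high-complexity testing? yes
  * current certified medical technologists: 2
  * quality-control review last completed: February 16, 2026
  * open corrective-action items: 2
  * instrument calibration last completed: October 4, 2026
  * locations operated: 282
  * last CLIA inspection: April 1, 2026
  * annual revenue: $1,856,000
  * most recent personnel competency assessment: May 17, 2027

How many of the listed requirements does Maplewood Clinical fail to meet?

1. open corrective-action items 2 ≤ 3 → met
2. cyber liability coverage $1,025,000 ≥ $900,000 → met
3. condition 'performs high-complexity testing' holds; proficiency testing failures in the past year 1 ≤ 1 → met
4. CLIA inspection 528 days ago vs limit 540 → met
5. biosafety cabinet certification 77 days ago vs limit 120 → met
6. personnel competency assessment 117 days ago vs limit 120 → met
7. quality-control review 572 days ago vs limit 540 → not met
8. qualified laboratory directors 2 ≥ 2 → met
9. certified medical technologists 2 < 3 → not met
10. proficiency testing 420 days ago vs limit 730 → met
11. instrument calibration 342 days ago vs limit 365 → met
Not met: 2 of 11

2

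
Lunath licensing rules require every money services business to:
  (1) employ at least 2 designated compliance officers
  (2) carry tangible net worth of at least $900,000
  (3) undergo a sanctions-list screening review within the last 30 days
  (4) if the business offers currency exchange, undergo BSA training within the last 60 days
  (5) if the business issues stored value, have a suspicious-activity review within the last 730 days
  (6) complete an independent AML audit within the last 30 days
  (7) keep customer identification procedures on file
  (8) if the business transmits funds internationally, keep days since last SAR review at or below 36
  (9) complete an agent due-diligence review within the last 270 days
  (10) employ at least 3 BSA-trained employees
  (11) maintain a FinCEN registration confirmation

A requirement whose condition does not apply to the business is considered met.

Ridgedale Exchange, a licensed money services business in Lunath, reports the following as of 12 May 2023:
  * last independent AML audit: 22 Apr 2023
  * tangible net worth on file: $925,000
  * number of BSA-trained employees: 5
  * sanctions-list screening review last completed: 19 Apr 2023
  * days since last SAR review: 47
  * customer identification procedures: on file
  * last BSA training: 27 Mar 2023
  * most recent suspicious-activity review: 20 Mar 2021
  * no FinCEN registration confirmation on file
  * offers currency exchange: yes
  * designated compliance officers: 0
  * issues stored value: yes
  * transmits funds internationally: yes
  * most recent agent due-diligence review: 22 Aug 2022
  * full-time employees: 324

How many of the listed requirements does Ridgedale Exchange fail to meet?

4

1. designated compliance officers 0 < 2 → not met
2. tangible net worth $925,000 ≥ $900,000 → met
3. sanctions-list screening review 23 days ago vs limit 30 → met
4. condition 'offers currency exchange' holds; BSA training 46 days ago vs limit 60 → met
5. condition 'issues stored value' holds; suspicious-activity review 783 days ago vs limit 730 → not met
6. independent AML audit 20 days ago vs limit 30 → met
7. customer identification procedures present → met
8. condition 'transmits funds internationally' holds; days since last SAR review 47 > 36 → not met
9. agent due-diligence review 263 days ago vs limit 270 → met
10. BSA-trained employees 5 ≥ 3 → met
11. FinCEN registration confirmation absent → not met
Not met: 4 of 11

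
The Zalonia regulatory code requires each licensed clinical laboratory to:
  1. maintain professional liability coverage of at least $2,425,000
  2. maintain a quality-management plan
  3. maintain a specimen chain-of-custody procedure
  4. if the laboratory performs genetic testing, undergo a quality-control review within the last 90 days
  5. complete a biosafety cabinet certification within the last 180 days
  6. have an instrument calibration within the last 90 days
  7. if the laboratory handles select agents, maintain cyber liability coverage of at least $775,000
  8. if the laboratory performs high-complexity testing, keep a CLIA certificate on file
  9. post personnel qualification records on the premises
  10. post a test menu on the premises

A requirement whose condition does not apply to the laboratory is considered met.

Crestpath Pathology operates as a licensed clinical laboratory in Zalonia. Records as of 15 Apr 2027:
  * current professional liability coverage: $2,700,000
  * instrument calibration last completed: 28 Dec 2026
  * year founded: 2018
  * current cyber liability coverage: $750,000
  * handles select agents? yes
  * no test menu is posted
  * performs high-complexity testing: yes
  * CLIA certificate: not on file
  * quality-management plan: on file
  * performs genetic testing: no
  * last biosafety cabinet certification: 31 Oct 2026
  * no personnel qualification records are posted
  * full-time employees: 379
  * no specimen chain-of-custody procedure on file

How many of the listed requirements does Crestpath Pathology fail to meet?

6

1. professional liability coverage $2,700,000 ≥ $2,425,000 → met
2. quality-management plan present → met
3. specimen chain-of-custody procedure absent → not met
4. condition 'performs genetic testing' does not hold → requirement n/a → met
5. biosafety cabinet certification 166 days ago vs limit 180 → met
6. instrument calibration 108 days ago vs limit 90 → not met
7. condition 'handles select agents' holds; cyber liability coverage $750,000 < $775,000 → not met
8. condition 'performs high-complexity testing' holds; CLIA certificate absent → not met
9. personnel qualification records absent → not met
10. test menu absent → not met
Not met: 6 of 10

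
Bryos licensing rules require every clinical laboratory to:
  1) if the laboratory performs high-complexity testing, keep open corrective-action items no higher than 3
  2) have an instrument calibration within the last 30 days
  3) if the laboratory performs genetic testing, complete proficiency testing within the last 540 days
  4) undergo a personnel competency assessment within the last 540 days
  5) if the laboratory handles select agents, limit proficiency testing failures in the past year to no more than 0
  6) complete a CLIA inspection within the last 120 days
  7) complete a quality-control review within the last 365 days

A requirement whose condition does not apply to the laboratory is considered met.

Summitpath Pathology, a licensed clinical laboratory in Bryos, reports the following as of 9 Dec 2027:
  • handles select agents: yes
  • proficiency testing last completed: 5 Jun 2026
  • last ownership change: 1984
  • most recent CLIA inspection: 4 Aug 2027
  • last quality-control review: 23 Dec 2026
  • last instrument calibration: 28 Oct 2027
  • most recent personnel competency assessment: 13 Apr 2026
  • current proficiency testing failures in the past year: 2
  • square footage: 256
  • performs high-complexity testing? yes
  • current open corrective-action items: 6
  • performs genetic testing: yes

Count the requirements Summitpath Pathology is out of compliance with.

6

1. condition 'performs high-complexity testing' holds; open corrective-action items 6 > 3 → not met
2. instrument calibration 42 days ago vs limit 30 → not met
3. condition 'performs genetic testing' holds; proficiency testing 552 days ago vs limit 540 → not met
4. personnel competency assessment 605 days ago vs limit 540 → not met
5. condition 'handles select agents' holds; proficiency testing failures in the past year 2 > 0 → not met
6. CLIA inspection 127 days ago vs limit 120 → not met
7. quality-control review 351 days ago vs limit 365 → met
Not met: 6 of 7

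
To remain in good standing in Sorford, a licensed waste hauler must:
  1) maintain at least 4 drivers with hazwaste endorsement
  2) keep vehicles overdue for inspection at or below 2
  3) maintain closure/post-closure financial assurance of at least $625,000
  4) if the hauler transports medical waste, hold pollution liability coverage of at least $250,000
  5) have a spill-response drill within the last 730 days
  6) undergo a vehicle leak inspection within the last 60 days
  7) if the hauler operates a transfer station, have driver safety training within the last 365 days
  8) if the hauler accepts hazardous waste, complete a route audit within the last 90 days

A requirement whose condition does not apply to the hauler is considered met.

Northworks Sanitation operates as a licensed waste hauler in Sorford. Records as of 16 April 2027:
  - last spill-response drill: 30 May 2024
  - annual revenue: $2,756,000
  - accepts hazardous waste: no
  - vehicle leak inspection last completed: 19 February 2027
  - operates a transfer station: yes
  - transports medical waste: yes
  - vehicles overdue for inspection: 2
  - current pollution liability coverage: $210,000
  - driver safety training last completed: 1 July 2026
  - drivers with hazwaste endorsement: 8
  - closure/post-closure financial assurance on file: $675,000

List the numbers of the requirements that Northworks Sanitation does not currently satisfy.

4, 5

1. drivers with hazwaste endorsement 8 ≥ 4 → met
2. vehicles overdue for inspection 2 ≤ 2 → met
3. closure/post-closure financial assurance $675,000 ≥ $625,000 → met
4. condition 'transports medical waste' holds; pollution liability coverage $210,000 < $250,000 → not met
5. spill-response drill 1051 days ago vs limit 730 → not met
6. vehicle leak inspection 56 days ago vs limit 60 → met
7. condition 'operates a transfer station' holds; driver safety training 289 days ago vs limit 365 → met
8. condition 'accepts hazardous waste' does not hold → requirement n/a → met
Not met: 4, 5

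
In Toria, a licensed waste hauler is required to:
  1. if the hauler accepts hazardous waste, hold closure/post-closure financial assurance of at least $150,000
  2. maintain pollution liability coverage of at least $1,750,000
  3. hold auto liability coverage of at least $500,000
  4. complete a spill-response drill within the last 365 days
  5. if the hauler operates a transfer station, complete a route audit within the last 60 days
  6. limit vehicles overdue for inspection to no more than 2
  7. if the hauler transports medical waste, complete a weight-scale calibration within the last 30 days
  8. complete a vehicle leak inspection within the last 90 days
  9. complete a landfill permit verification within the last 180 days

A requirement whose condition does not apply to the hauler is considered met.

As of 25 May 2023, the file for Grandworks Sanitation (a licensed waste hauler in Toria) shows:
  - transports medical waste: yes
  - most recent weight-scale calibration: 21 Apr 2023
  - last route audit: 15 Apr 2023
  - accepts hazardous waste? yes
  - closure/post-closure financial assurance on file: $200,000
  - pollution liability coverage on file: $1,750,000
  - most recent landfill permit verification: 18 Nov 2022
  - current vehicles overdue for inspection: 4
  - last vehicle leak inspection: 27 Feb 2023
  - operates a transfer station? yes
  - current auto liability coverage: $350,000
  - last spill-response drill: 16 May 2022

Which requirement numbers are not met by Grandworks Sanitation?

3, 4, 6, 7, 9

1. condition 'accepts hazardous waste' holds; closure/post-closure financial assurance $200,000 ≥ $150,000 → met
2. pollution liability coverage $1,750,000 ≥ $1,750,000 → met
3. auto liability coverage $350,000 < $500,000 → not met
4. spill-response drill 374 days ago vs limit 365 → not met
5. condition 'operates a transfer station' holds; route audit 40 days ago vs limit 60 → met
6. vehicles overdue for inspection 4 > 2 → not met
7. condition 'transports medical waste' holds; weight-scale calibration 34 days ago vs limit 30 → not met
8. vehicle leak inspection 87 days ago vs limit 90 → met
9. landfill permit verification 188 days ago vs limit 180 → not met
Not met: 3, 4, 6, 7, 9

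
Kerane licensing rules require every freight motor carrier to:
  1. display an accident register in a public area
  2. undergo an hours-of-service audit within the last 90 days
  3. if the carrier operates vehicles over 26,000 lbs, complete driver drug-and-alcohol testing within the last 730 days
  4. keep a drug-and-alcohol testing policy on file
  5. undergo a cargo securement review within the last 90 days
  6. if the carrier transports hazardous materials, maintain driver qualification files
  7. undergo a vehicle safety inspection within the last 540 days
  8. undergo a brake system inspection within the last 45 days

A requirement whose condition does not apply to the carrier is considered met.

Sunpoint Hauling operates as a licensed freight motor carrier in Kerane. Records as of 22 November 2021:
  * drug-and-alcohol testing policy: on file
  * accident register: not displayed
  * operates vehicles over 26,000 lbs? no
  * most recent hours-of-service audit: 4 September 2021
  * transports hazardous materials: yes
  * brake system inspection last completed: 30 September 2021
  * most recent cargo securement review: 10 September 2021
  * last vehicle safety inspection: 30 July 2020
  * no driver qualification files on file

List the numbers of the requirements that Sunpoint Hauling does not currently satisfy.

1, 6, 8

1. accident register absent → not met
2. hours-of-service audit 79 days ago vs limit 90 → met
3. condition 'operates vehicles over 26,000 lbs' does not hold → requirement n/a → met
4. drug-and-alcohol testing policy present → met
5. cargo securement review 73 days ago vs limit 90 → met
6. condition 'transports hazardous materials' holds; driver qualification files absent → not met
7. vehicle safety inspection 480 days ago vs limit 540 → met
8. brake system inspection 53 days ago vs limit 45 → not met
Not met: 1, 6, 8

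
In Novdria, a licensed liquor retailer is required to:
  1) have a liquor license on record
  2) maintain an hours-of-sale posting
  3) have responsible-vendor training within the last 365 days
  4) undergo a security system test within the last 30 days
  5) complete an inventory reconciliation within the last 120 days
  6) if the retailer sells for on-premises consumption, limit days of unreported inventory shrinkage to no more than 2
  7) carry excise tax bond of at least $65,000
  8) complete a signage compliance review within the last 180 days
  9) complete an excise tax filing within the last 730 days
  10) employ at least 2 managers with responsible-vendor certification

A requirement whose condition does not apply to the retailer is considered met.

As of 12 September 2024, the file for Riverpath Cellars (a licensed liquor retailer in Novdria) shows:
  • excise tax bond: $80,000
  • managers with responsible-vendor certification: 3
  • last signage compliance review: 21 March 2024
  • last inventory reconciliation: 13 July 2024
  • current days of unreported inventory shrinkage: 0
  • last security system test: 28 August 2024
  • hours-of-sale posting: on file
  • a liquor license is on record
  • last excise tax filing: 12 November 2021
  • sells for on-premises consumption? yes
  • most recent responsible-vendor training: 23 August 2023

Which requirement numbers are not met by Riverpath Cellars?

1. liquor license present → met
2. hours-of-sale posting present → met
3. responsible-vendor training 386 days ago vs limit 365 → not met
4. security system test 15 days ago vs limit 30 → met
5. inventory reconciliation 61 days ago vs limit 120 → met
6. condition 'sells for on-premises consumption' holds; days of unreported inventory shrinkage 0 ≤ 2 → met
7. excise tax bond $80,000 ≥ $65,000 → met
8. signage compliance review 175 days ago vs limit 180 → met
9. excise tax filing 1035 days ago vs limit 730 → not met
10. managers with responsible-vendor certification 3 ≥ 2 → met
Not met: 3, 9

3, 9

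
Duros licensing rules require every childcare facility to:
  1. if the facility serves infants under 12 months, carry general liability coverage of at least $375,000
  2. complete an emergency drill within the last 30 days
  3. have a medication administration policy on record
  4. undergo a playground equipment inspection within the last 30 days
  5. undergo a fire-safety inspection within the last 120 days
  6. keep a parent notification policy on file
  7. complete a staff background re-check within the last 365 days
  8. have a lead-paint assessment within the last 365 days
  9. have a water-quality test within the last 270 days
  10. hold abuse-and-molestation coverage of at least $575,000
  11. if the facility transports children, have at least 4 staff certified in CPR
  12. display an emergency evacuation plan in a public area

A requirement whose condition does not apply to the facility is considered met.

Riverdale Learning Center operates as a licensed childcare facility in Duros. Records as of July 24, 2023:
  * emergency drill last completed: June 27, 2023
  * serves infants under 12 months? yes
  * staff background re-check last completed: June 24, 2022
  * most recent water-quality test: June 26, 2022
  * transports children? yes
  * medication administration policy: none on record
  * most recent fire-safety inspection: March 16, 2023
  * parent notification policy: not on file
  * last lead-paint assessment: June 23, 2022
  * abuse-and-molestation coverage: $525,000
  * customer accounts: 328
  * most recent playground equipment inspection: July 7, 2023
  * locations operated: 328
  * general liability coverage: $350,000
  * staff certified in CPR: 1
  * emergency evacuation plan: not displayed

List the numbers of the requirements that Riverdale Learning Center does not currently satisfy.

1, 3, 5, 6, 7, 8, 9, 10, 11, 12

1. condition 'serves infants under 12 months' holds; general liability coverage $350,000 < $375,000 → not met
2. emergency drill 27 days ago vs limit 30 → met
3. medication administration policy absent → not met
4. playground equipment inspection 17 days ago vs limit 30 → met
5. fire-safety inspection 130 days ago vs limit 120 → not met
6. parent notification policy absent → not met
7. staff background re-check 395 days ago vs limit 365 → not met
8. lead-paint assessment 396 days ago vs limit 365 → not met
9. water-quality test 393 days ago vs limit 270 → not met
10. abuse-and-molestation coverage $525,000 < $575,000 → not met
11. condition 'transports children' holds; staff certified in CPR 1 < 4 → not met
12. emergency evacuation plan absent → not met
Not met: 1, 3, 5, 6, 7, 8, 9, 10, 11, 12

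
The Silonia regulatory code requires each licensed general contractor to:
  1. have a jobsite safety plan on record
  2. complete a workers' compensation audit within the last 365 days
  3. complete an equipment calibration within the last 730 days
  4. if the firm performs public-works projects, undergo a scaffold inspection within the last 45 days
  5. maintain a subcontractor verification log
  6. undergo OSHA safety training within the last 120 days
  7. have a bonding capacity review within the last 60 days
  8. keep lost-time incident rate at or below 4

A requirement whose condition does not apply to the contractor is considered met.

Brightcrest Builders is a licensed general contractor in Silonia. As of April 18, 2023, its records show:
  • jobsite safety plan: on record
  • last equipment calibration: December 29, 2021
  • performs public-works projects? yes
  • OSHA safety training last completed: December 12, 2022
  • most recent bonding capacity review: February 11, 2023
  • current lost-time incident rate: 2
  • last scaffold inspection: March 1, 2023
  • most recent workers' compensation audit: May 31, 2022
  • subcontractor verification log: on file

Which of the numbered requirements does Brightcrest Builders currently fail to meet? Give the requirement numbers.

4, 6, 7

1. jobsite safety plan present → met
2. workers' compensation audit 322 days ago vs limit 365 → met
3. equipment calibration 475 days ago vs limit 730 → met
4. condition 'performs public-works projects' holds; scaffold inspection 48 days ago vs limit 45 → not met
5. subcontractor verification log present → met
6. OSHA safety training 127 days ago vs limit 120 → not met
7. bonding capacity review 66 days ago vs limit 60 → not met
8. lost-time incident rate 2 ≤ 4 → met
Not met: 4, 6, 7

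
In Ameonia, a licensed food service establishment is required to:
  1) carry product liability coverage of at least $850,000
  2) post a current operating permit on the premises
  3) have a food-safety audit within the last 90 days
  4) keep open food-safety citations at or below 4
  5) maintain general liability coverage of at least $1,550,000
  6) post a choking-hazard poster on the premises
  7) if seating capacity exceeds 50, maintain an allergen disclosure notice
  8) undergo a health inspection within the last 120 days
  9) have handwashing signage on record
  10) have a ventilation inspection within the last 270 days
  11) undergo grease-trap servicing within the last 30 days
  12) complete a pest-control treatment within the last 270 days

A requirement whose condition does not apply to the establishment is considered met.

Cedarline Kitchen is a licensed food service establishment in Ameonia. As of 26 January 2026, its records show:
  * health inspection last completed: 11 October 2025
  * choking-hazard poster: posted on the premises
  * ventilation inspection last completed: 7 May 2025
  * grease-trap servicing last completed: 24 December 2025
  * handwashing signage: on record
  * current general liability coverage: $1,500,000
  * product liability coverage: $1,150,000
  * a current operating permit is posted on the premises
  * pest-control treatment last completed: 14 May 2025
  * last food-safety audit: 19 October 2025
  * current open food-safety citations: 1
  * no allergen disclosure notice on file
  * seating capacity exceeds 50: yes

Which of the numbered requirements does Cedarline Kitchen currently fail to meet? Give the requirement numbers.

1. product liability coverage $1,150,000 ≥ $850,000 → met
2. current operating permit present → met
3. food-safety audit 99 days ago vs limit 90 → not met
4. open food-safety citations 1 ≤ 4 → met
5. general liability coverage $1,500,000 < $1,550,000 → not met
6. choking-hazard poster present → met
7. condition 'seating capacity exceeds 50' holds; allergen disclosure notice absent → not met
8. health inspection 107 days ago vs limit 120 → met
9. handwashing signage present → met
10. ventilation inspection 264 days ago vs limit 270 → met
11. grease-trap servicing 33 days ago vs limit 30 → not met
12. pest-control treatment 257 days ago vs limit 270 → met
Not met: 3, 5, 7, 11

3, 5, 7, 11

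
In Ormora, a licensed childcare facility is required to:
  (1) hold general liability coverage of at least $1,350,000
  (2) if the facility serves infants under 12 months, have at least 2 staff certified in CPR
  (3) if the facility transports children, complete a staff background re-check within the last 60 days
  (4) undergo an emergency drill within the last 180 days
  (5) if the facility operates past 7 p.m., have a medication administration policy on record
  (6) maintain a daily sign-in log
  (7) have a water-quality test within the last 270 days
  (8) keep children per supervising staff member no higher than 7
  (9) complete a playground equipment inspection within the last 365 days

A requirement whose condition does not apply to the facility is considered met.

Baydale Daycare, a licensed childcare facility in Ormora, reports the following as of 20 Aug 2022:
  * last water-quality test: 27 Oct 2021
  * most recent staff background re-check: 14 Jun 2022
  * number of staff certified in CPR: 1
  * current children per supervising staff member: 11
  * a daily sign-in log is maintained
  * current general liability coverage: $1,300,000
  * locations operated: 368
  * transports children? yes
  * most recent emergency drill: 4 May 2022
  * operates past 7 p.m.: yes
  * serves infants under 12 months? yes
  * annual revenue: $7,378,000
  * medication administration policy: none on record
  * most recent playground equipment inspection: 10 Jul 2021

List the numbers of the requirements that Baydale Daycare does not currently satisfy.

1. general liability coverage $1,300,000 < $1,350,000 → not met
2. condition 'serves infants under 12 months' holds; staff certified in CPR 1 < 2 → not met
3. condition 'transports children' holds; staff background re-check 67 days ago vs limit 60 → not met
4. emergency drill 108 days ago vs limit 180 → met
5. condition 'operates past 7 p.m.' holds; medication administration policy absent → not met
6. daily sign-in log present → met
7. water-quality test 297 days ago vs limit 270 → not met
8. children per supervising staff member 11 > 7 → not met
9. playground equipment inspection 406 days ago vs limit 365 → not met
Not met: 1, 2, 3, 5, 7, 8, 9

1, 2, 3, 5, 7, 8, 9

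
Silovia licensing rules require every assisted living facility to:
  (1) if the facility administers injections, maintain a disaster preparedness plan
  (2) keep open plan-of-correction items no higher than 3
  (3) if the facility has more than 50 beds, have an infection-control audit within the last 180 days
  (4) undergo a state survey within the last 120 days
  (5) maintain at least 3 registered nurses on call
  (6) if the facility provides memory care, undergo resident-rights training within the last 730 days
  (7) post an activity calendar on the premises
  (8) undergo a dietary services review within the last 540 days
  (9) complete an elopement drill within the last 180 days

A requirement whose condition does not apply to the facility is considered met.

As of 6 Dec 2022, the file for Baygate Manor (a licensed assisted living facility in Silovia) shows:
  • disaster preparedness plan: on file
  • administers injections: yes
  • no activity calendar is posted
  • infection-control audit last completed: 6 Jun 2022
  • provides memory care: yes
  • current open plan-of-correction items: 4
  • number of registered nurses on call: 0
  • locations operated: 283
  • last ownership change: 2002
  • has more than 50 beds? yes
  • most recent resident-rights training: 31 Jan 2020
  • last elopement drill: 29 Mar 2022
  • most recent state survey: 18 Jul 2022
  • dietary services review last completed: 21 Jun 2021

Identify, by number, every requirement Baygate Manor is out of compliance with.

2, 3, 4, 5, 6, 7, 9

1. condition 'administers injections' holds; disaster preparedness plan present → met
2. open plan-of-correction items 4 > 3 → not met
3. condition 'has more than 50 beds' holds; infection-control audit 183 days ago vs limit 180 → not met
4. state survey 141 days ago vs limit 120 → not met
5. registered nurses on call 0 < 3 → not met
6. condition 'provides memory care' holds; resident-rights training 1040 days ago vs limit 730 → not met
7. activity calendar absent → not met
8. dietary services review 533 days ago vs limit 540 → met
9. elopement drill 252 days ago vs limit 180 → not met
Not met: 2, 3, 4, 5, 6, 7, 9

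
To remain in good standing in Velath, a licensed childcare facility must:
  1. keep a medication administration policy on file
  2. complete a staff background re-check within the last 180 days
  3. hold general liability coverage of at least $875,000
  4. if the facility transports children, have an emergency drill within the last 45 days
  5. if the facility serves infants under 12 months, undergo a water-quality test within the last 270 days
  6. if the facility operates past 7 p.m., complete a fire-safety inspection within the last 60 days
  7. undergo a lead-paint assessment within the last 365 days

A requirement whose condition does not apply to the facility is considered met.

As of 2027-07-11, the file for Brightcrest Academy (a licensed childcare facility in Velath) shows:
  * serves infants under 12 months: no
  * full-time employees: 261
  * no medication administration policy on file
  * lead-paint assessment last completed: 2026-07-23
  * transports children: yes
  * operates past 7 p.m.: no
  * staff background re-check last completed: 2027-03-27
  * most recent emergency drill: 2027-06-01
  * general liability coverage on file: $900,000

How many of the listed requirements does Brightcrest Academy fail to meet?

1. medication administration policy absent → not met
2. staff background re-check 106 days ago vs limit 180 → met
3. general liability coverage $900,000 ≥ $875,000 → met
4. condition 'transports children' holds; emergency drill 40 days ago vs limit 45 → met
5. condition 'serves infants under 12 months' does not hold → requirement n/a → met
6. condition 'operates past 7 p.m.' does not hold → requirement n/a → met
7. lead-paint assessment 353 days ago vs limit 365 → met
Not met: 1 of 7

1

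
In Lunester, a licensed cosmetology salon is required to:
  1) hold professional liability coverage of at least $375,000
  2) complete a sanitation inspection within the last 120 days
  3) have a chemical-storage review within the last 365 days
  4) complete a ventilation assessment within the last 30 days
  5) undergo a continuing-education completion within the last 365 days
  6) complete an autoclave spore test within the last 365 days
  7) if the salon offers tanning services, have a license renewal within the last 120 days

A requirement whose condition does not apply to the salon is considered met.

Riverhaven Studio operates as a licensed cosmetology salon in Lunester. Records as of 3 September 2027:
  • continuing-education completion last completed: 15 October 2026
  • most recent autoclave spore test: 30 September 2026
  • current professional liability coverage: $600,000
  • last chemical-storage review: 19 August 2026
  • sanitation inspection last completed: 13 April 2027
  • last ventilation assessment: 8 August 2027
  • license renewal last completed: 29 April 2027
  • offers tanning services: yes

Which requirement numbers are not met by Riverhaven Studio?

1. professional liability coverage $600,000 ≥ $375,000 → met
2. sanitation inspection 143 days ago vs limit 120 → not met
3. chemical-storage review 380 days ago vs limit 365 → not met
4. ventilation assessment 26 days ago vs limit 30 → met
5. continuing-education completion 323 days ago vs limit 365 → met
6. autoclave spore test 338 days ago vs limit 365 → met
7. condition 'offers tanning services' holds; license renewal 127 days ago vs limit 120 → not met
Not met: 2, 3, 7

2, 3, 7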